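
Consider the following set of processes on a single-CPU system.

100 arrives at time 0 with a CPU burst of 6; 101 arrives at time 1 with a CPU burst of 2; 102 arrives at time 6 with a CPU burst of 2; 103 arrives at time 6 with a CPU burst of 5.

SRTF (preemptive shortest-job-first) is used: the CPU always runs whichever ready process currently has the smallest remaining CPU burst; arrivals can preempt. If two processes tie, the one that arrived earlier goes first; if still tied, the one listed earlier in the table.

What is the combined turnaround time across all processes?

23

Schedule: | 100 0-1 | 101 1-3 | 100 3-8 | 102 8-10 | 103 10-15 |
Completion: 100=8  101=3  102=10  103=15
Turnaround (C−A): 100=8  101=2  102=4  103=9
Turnaround = completion − arrival: 100=8, 101=2, 102=4, 103=9
Total turnaround = 8 + 2 + 4 + 9 = 23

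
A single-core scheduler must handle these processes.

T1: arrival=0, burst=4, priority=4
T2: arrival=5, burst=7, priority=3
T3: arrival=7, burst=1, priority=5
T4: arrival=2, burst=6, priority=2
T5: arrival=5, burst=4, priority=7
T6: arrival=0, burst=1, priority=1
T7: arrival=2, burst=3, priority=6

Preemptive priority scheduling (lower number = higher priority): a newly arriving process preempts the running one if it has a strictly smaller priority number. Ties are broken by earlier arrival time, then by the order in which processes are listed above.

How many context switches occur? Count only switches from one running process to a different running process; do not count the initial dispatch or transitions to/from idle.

Gantt: | T6 0-1 | T1 1-2 | T4 2-8 | T2 8-15 | T1 15-18 | T3 18-19 | T7 19-22 | T5 22-26 |
Completion: T1=18  T2=15  T3=19  T4=8  T5=26  T6=1  T7=22
Turnaround (C−A): T1=18  T2=10  T3=12  T4=6  T5=21  T6=1  T7=20

7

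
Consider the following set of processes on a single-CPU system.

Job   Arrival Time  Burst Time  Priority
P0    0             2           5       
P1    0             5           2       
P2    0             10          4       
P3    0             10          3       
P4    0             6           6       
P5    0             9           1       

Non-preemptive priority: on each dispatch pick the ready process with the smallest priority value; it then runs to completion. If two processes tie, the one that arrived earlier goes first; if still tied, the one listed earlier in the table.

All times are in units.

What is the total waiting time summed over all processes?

117

Timeline: | P5 0-9 | P1 9-14 | P3 14-24 | P2 24-34 | P0 34-36 | P4 36-42 |
Completion: P0=36  P1=14  P2=34  P3=24  P4=42  P5=9
Turnaround (C−A): P0=36  P1=14  P2=34  P3=24  P4=42  P5=9
Waiting = turnaround − burst: P0=34, P1=9, P2=24, P3=14, P4=36, P5=0
Total waiting = 34 + 9 + 24 + 14 + 36 + 0 = 117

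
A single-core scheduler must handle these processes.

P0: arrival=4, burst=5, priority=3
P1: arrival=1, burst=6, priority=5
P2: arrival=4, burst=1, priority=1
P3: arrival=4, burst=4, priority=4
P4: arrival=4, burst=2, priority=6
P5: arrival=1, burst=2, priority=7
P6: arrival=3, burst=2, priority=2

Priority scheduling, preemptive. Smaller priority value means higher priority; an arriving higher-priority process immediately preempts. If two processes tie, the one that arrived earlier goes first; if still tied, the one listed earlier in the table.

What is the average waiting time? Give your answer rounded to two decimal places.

8.14

Gantt: | idle 0-1 | P1 1-3 | P6 3-4 | P2 4-5 | P6 5-6 | P0 6-11 | P3 11-15 | P1 15-19 | P4 19-21 | P5 21-23 |
Completion: P0=11  P1=19  P2=5  P3=15  P4=21  P5=23  P6=6
Turnaround (C−A): P0=7  P1=18  P2=1  P3=11  P4=17  P5=22  P6=3
Waiting times: P0=2, P1=12, P2=0, P3=7, P4=15, P5=20, P6=1
Average waiting = (2+12+0+7+15+20+1) / 7 = 57/7 = 8.14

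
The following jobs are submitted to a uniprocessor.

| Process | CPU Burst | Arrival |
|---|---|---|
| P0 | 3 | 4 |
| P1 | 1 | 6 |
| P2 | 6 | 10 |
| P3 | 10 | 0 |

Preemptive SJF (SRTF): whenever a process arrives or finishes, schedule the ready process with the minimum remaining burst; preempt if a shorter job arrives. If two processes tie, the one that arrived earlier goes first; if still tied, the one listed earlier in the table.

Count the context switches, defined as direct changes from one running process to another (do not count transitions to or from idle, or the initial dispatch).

4

Schedule: | P3 0-4 | P0 4-7 | P1 7-8 | P3 8-14 | P2 14-20 |
Completion: P0=7  P1=8  P2=20  P3=14
Turnaround (C−A): P0=3  P1=2  P2=10  P3=14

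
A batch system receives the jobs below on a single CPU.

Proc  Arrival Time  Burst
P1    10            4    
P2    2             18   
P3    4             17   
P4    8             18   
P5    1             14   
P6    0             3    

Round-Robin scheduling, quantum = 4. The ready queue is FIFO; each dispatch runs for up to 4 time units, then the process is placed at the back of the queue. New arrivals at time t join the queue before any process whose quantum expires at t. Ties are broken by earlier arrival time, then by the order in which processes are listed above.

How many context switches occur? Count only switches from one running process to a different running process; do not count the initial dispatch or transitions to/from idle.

20

Gantt: | P6 0-3 | P5 3-7 | P2 7-11 | P3 11-15 | P5 15-19 | P4 19-23 | P1 23-27 | P2 27-31 | P3 31-35 | P5 35-39 | P4 39-43 | P2 43-47 | P3 47-51 | P5 51-53 | P4 53-57 | P2 57-61 | P3 61-65 | P4 65-69 | P2 69-71 | P3 71-72 | P4 72-74 |
Completion: P1=27  P2=71  P3=72  P4=74  P5=53  P6=3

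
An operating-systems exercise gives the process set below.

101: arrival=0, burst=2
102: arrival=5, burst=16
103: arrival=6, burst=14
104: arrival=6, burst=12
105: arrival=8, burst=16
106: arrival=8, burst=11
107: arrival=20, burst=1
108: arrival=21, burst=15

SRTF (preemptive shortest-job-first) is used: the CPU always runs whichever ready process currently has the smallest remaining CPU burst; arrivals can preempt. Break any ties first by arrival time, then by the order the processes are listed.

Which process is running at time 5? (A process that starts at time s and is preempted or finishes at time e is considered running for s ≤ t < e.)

102

Gantt: | 101 0-2 | idle 2-5 | 102 5-6 | 104 6-18 | 106 18-20 | 107 20-21 | 106 21-30 | 103 30-44 | 102 44-59 | 108 59-74 | 105 74-90 |
Completion: 101=2  102=59  103=44  104=18  105=90  106=30  107=21  108=74
Turnaround (C−A): 101=2  102=54  103=38  104=12  105=82  106=22  107=1  108=53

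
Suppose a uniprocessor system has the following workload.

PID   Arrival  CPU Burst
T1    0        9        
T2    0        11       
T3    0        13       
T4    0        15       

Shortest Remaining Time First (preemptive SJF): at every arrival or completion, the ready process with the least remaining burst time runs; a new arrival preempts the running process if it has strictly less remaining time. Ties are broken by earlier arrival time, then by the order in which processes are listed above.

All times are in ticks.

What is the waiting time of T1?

0

Timeline: | T1 0-9 | T2 9-20 | T3 20-33 | T4 33-48 |
Completion: T1=9  T2=20  T3=33  T4=48
Turnaround (C−A): T1=9  T2=20  T3=33  T4=48
Waiting(T1) = turnaround − burst = 9 − 9 = 0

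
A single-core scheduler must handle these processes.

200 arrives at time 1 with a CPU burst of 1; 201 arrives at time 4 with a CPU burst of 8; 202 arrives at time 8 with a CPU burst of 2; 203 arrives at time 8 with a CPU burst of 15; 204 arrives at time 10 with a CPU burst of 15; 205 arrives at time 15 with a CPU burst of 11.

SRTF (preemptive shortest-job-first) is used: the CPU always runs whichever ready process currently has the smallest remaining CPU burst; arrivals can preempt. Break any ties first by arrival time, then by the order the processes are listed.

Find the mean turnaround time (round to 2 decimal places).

16.83

Timeline: | idle 0-1 | 200 1-2 | idle 2-4 | 201 4-8 | 202 8-10 | 201 10-14 | 203 14-15 | 205 15-26 | 203 26-40 | 204 40-55 |
Completion: 200=2  201=14  202=10  203=40  204=55  205=26
Turnaround (C−A): 200=1  201=10  202=2  203=32  204=45  205=11
Turnaround times: 200=1, 201=10, 202=2, 203=32, 204=45, 205=11
Average turnaround = (1+10+2+32+45+11) / 6 = 101/6 = 16.83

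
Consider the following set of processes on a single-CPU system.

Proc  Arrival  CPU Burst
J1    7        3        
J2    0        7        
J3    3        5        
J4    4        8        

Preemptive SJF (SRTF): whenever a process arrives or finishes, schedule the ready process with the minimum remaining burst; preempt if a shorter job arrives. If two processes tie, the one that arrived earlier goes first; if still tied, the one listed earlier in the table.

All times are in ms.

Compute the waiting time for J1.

Schedule: | J2 0-7 | J1 7-10 | J3 10-15 | J4 15-23 |
Completion: J1=10  J2=7  J3=15  J4=23
Turnaround (C−A): J1=3  J2=7  J3=12  J4=19
Waiting(J1) = turnaround − burst = 3 − 3 = 0

0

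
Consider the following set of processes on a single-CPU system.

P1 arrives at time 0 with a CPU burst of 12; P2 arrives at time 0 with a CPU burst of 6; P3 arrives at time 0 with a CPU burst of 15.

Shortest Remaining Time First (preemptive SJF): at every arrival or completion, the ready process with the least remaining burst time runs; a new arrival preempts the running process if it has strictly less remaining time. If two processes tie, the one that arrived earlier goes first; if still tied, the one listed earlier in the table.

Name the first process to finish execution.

P2

Timeline: | P2 0-6 | P1 6-18 | P3 18-33 |
Completion: P1=18  P2=6  P3=33
Turnaround (C−A): P1=18  P2=6  P3=33
Finish order: P2 → P1 → P3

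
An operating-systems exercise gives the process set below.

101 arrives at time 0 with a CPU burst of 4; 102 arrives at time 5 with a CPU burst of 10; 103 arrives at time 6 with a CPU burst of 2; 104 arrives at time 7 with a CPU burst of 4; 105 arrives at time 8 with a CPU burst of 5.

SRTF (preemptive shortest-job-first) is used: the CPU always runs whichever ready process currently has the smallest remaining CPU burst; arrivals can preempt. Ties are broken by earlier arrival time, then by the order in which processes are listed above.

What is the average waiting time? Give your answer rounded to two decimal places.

3.20

Gantt: | 101 0-4 | idle 4-5 | 102 5-6 | 103 6-8 | 104 8-12 | 105 12-17 | 102 17-26 |
Completion: 101=4  102=26  103=8  104=12  105=17
Turnaround (C−A): 101=4  102=21  103=2  104=5  105=9
Waiting times: 101=0, 102=11, 103=0, 104=1, 105=4
Average waiting = (0+11+0+1+4) / 5 = 16/5 = 3.20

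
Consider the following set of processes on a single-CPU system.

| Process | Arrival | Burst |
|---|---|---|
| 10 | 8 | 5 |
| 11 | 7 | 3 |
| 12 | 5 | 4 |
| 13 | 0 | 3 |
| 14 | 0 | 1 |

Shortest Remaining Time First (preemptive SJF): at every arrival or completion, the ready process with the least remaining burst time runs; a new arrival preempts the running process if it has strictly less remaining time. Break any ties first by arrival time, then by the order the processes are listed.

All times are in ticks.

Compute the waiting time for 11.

2

Schedule: | 14 0-1 | 13 1-4 | idle 4-5 | 12 5-9 | 11 9-12 | 10 12-17 |
Completion: 10=17  11=12  12=9  13=4  14=1
Waiting(11) = turnaround − burst = 5 − 3 = 2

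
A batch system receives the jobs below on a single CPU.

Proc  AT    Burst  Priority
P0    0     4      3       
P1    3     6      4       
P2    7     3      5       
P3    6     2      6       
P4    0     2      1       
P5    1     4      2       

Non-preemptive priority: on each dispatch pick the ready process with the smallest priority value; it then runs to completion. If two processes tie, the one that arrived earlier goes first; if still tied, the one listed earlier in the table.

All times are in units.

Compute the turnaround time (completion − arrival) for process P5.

Timeline: | P4 0-2 | P5 2-6 | P0 6-10 | P1 10-16 | P2 16-19 | P3 19-21 |
Completion: P0=10  P1=16  P2=19  P3=21  P4=2  P5=6
Turnaround (C−A): P0=10  P1=13  P2=12  P3=15  P4=2  P5=5
Turnaround(P5) = completion − arrival = 6 − 1 = 5

5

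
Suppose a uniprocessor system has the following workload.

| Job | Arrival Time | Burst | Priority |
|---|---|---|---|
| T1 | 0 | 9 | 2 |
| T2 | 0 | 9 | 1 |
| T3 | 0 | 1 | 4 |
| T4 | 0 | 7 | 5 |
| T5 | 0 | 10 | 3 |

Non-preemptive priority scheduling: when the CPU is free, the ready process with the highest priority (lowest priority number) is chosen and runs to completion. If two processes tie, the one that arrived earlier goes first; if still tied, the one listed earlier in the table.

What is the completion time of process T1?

Schedule: | T2 0-9 | T1 9-18 | T5 18-28 | T3 28-29 | T4 29-36 |
Completion: T1=18  T2=9  T3=29  T4=36  T5=28
Turnaround (C−A): T1=18  T2=9  T3=29  T4=36  T5=28

18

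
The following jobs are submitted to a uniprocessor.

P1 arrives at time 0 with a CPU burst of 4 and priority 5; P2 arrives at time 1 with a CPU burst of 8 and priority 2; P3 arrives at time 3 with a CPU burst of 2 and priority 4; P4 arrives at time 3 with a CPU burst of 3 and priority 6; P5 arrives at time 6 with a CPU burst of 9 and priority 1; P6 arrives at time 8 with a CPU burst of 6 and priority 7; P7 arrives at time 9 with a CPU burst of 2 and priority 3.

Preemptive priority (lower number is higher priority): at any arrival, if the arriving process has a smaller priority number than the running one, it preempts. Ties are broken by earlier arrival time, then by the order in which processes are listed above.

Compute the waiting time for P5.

0

Schedule: | P1 0-1 | P2 1-6 | P5 6-15 | P2 15-18 | P7 18-20 | P3 20-22 | P1 22-25 | P4 25-28 | P6 28-34 |
Completion: P1=25  P2=18  P3=22  P4=28  P5=15  P6=34  P7=20
Turnaround (C−A): P1=25  P2=17  P3=19  P4=25  P5=9  P6=26  P7=11
Waiting(P5) = turnaround − burst = 9 − 9 = 0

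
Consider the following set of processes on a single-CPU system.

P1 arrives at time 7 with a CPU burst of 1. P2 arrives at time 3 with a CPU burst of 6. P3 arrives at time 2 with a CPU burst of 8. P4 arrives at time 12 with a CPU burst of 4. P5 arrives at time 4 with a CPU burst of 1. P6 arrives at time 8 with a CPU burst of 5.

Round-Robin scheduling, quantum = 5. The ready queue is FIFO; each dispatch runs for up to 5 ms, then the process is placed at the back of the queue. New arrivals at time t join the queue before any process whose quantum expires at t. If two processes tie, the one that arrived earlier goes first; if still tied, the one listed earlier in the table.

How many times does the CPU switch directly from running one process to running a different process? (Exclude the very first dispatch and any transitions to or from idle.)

Schedule: | idle 0-2 | P3 2-7 | P2 7-12 | P5 12-13 | P1 13-14 | P3 14-17 | P6 17-22 | P4 22-26 | P2 26-27 |
Completion: P1=14  P2=27  P3=17  P4=26  P5=13  P6=22
Turnaround (C−A): P1=7  P2=24  P3=15  P4=14  P5=9  P6=14

7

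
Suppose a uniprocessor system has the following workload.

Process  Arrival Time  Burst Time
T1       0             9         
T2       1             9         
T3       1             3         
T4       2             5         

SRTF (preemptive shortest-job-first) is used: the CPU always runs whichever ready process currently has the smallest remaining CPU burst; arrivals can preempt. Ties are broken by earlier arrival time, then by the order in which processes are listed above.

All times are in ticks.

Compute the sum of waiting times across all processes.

26

Schedule: | T1 0-1 | T3 1-4 | T4 4-9 | T1 9-17 | T2 17-26 |
Completion: T1=17  T2=26  T3=4  T4=9
Waiting = turnaround − burst: T1=8, T2=16, T3=0, T4=2
Total waiting = 8 + 16 + 0 + 2 = 26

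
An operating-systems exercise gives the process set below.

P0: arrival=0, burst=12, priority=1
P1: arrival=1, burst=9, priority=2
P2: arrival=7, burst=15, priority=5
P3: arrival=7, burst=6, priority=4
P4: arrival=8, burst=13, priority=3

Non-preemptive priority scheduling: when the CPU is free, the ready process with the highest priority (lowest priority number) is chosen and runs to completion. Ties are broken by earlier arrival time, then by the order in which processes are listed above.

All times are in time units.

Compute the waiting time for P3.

Timeline: | P0 0-12 | P1 12-21 | P4 21-34 | P3 34-40 | P2 40-55 |
Completion: P0=12  P1=21  P2=55  P3=40  P4=34
Turnaround (C−A): P0=12  P1=20  P2=48  P3=33  P4=26
Waiting(P3) = turnaround − burst = 33 − 6 = 27

27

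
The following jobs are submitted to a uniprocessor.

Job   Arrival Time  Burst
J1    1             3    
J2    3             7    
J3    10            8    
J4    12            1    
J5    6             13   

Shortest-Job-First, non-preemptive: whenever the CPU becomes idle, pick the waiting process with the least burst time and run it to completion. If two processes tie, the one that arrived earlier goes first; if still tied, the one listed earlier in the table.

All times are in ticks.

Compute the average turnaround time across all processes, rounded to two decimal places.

11.00

Schedule: | idle 0-1 | J1 1-4 | J2 4-11 | J3 11-19 | J4 19-20 | J5 20-33 |
Completion: J1=4  J2=11  J3=19  J4=20  J5=33
Turnaround times: J1=3, J2=8, J3=9, J4=8, J5=27
Average turnaround = (3+8+9+8+27) / 5 = 55/5 = 11.00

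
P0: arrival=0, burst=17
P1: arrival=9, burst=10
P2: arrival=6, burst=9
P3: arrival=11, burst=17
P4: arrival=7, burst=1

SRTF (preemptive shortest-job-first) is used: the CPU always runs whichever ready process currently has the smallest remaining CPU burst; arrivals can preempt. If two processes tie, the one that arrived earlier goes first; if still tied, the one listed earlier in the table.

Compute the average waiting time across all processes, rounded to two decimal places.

Timeline: | P0 0-6 | P2 6-7 | P4 7-8 | P2 8-16 | P1 16-26 | P0 26-37 | P3 37-54 |
Completion: P0=37  P1=26  P2=16  P3=54  P4=8
Turnaround (C−A): P0=37  P1=17  P2=10  P3=43  P4=1
Waiting times: P0=20, P1=7, P2=1, P3=26, P4=0
Average waiting = (20+7+1+26+0) / 5 = 54/5 = 10.80

10.80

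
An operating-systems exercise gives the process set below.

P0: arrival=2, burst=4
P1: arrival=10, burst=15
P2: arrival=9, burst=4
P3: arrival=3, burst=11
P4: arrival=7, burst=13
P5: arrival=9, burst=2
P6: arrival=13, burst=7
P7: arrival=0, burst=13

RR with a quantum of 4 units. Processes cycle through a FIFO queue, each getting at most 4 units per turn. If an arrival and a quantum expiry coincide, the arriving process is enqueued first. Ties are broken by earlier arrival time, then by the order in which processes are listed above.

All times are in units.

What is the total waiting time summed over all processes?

237

Gantt: | P7 0-4 | P0 4-8 | P3 8-12 | P7 12-16 | P4 16-20 | P2 20-24 | P5 24-26 | P1 26-30 | P3 30-34 | P6 34-38 | P7 38-42 | P4 42-46 | P1 46-50 | P3 50-53 | P6 53-56 | P7 56-57 | P4 57-61 | P1 61-65 | P4 65-66 | P1 66-69 |
Completion: P0=8  P1=69  P2=24  P3=53  P4=66  P5=26  P6=56  P7=57
Turnaround (C−A): P0=6  P1=59  P2=15  P3=50  P4=59  P5=17  P6=43  P7=57
Waiting = turnaround − burst: P0=2, P1=44, P2=11, P3=39, P4=46, P5=15, P6=36, P7=44
Total waiting = 2 + 44 + 11 + 39 + 46 + 15 + 36 + 44 = 237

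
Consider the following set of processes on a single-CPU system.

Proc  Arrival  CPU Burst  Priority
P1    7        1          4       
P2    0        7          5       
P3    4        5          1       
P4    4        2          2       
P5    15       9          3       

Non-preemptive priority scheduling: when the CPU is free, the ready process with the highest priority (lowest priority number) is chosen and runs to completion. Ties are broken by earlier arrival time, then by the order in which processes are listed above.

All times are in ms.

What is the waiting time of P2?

0

Schedule: | P2 0-7 | P3 7-12 | P4 12-14 | P1 14-15 | P5 15-24 |
Completion: P1=15  P2=7  P3=12  P4=14  P5=24
Waiting(P2) = turnaround − burst = 7 − 7 = 0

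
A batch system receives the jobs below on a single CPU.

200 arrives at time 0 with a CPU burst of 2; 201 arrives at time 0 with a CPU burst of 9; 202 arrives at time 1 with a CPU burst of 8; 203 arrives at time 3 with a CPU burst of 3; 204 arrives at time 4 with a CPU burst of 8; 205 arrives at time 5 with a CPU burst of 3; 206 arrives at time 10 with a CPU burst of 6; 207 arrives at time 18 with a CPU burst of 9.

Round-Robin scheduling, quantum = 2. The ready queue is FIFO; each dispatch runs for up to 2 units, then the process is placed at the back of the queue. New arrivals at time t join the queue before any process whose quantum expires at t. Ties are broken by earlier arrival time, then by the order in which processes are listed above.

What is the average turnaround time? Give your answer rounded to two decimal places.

26.38

Schedule: | 200 0-2 | 201 2-4 | 202 4-6 | 203 6-8 | 204 8-10 | 201 10-12 | 205 12-14 | 202 14-16 | 203 16-17 | 206 17-19 | 204 19-21 | 201 21-23 | 205 23-24 | 202 24-26 | 207 26-28 | 206 28-30 | 204 30-32 | 201 32-34 | 202 34-36 | 207 36-38 | 206 38-40 | 204 40-42 | 201 42-43 | 207 43-48 |
Completion: 200=2  201=43  202=36  203=17  204=42  205=24  206=40  207=48
Turnaround (C−A): 200=2  201=43  202=35  203=14  204=38  205=19  206=30  207=30
Turnaround times: 200=2, 201=43, 202=35, 203=14, 204=38, 205=19, 206=30, 207=30
Average turnaround = (2+43+35+14+38+19+30+30) / 8 = 211/8 = 26.38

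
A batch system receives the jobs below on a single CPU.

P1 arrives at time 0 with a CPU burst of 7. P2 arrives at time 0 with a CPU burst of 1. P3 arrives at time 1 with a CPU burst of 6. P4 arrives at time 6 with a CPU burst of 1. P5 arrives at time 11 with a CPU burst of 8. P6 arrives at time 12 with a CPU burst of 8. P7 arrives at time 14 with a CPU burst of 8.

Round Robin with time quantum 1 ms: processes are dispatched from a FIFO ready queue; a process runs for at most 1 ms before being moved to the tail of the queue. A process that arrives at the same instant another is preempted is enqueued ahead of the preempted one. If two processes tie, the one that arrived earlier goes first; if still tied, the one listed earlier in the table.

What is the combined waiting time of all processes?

Schedule: | P1 0-1 | P2 1-2 | P3 2-3 | P1 3-4 | P3 4-5 | P1 5-6 | P3 6-7 | P4 7-8 | P1 8-9 | P3 9-10 | P1 10-11 | P3 11-12 | P5 12-13 | P1 13-14 | P6 14-15 | P3 15-16 | P5 16-17 | P7 17-18 | P1 18-19 | P6 19-20 | P5 20-21 | P7 21-22 | P6 22-23 | P5 23-24 | P7 24-25 | P6 25-26 | P5 26-27 | P7 27-28 | P6 28-29 | P5 29-30 | P7 30-31 | P6 31-32 | P5 32-33 | P7 33-34 | P6 34-35 | P5 35-36 | P7 36-37 | P6 37-38 | P7 38-39 |
Completion: P1=19  P2=2  P3=16  P4=8  P5=36  P6=38  P7=39
Waiting = turnaround − burst: P1=12, P2=1, P3=9, P4=1, P5=17, P6=18, P7=17
Total waiting = 12 + 1 + 9 + 1 + 17 + 18 + 17 = 75

75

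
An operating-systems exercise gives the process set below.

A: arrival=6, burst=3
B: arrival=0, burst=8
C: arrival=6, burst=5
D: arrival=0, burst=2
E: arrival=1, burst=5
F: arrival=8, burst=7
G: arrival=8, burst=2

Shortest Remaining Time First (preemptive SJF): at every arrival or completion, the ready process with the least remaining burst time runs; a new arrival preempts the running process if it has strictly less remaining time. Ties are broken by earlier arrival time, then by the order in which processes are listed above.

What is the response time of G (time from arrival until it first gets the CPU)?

Schedule: | D 0-2 | E 2-7 | A 7-10 | G 10-12 | C 12-17 | F 17-24 | B 24-32 |
Completion: A=10  B=32  C=17  D=2  E=7  F=24  G=12
Response(G) = first start − arrival = 10 − 8 = 2

2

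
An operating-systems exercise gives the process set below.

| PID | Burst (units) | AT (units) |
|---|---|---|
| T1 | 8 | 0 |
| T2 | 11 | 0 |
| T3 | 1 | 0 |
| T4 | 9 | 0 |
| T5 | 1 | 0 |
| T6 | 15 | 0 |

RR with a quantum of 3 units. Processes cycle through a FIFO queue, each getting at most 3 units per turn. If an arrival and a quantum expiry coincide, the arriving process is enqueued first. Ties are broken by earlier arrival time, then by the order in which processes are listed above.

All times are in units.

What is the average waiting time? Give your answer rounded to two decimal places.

Gantt: | T1 0-3 | T2 3-6 | T3 6-7 | T4 7-10 | T5 10-11 | T6 11-14 | T1 14-17 | T2 17-20 | T4 20-23 | T6 23-26 | T1 26-28 | T2 28-31 | T4 31-34 | T6 34-37 | T2 37-39 | T6 39-45 |
Completion: T1=28  T2=39  T3=7  T4=34  T5=11  T6=45
Turnaround (C−A): T1=28  T2=39  T3=7  T4=34  T5=11  T6=45
Waiting times: T1=20, T2=28, T3=6, T4=25, T5=10, T6=30
Average waiting = (20+28+6+25+10+30) / 6 = 119/6 = 19.83

19.83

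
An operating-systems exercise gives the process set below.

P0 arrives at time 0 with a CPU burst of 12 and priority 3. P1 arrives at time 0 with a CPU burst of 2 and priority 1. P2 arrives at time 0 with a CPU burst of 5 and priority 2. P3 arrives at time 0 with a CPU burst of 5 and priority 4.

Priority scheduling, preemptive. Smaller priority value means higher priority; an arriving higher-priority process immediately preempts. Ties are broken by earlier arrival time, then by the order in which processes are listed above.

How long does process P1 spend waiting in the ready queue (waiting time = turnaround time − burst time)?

Gantt: | P1 0-2 | P2 2-7 | P0 7-19 | P3 19-24 |
Completion: P0=19  P1=2  P2=7  P3=24
Turnaround (C−A): P0=19  P1=2  P2=7  P3=24
Waiting(P1) = turnaround − burst = 2 − 2 = 0

0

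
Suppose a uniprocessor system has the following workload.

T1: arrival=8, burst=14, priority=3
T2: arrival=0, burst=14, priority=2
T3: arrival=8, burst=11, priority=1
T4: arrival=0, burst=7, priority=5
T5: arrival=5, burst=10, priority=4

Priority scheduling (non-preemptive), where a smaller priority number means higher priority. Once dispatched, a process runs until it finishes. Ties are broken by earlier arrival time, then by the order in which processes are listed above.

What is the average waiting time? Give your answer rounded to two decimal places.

21.20

Schedule: | T2 0-14 | T3 14-25 | T1 25-39 | T5 39-49 | T4 49-56 |
Completion: T1=39  T2=14  T3=25  T4=56  T5=49
Waiting times: T1=17, T2=0, T3=6, T4=49, T5=34
Average waiting = (17+0+6+49+34) / 5 = 106/5 = 21.20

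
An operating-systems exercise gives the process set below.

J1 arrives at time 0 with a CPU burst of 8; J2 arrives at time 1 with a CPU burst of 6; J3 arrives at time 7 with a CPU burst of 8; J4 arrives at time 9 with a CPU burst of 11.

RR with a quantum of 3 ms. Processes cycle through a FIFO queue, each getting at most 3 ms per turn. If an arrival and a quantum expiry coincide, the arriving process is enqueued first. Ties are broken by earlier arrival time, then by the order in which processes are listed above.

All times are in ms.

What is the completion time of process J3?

28

Schedule: | J1 0-3 | J2 3-6 | J1 6-9 | J2 9-12 | J3 12-15 | J4 15-18 | J1 18-20 | J3 20-23 | J4 23-26 | J3 26-28 | J4 28-33 |
Completion: J1=20  J2=12  J3=28  J4=33
Turnaround (C−A): J1=20  J2=11  J3=21  J4=24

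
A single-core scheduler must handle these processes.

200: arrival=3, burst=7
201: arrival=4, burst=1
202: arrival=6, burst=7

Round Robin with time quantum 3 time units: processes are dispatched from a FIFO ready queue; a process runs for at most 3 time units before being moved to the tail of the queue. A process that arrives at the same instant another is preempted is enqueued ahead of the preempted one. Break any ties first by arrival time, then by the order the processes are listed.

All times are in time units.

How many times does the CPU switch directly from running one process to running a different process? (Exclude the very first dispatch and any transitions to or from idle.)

6

Schedule: | idle 0-3 | 200 3-6 | 201 6-7 | 202 7-10 | 200 10-13 | 202 13-16 | 200 16-17 | 202 17-18 |
Completion: 200=17  201=7  202=18
Turnaround (C−A): 200=14  201=3  202=12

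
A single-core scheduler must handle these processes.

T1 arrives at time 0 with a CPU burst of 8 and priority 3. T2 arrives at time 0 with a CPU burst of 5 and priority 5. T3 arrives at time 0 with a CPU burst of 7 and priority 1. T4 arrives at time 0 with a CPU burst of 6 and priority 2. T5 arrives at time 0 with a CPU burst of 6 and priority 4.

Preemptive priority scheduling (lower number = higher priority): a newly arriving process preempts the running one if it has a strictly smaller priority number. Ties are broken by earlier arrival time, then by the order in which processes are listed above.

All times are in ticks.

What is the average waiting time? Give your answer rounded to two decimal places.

Gantt: | T3 0-7 | T4 7-13 | T1 13-21 | T5 21-27 | T2 27-32 |
Completion: T1=21  T2=32  T3=7  T4=13  T5=27
Waiting times: T1=13, T2=27, T3=0, T4=7, T5=21
Average waiting = (13+27+0+7+21) / 5 = 68/5 = 13.60

13.60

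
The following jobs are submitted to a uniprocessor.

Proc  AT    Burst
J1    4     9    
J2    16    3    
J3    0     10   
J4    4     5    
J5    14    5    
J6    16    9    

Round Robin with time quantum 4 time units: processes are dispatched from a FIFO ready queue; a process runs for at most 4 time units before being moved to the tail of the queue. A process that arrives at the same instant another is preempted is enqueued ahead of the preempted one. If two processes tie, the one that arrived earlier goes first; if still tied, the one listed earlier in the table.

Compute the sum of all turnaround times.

Gantt: | J3 0-4 | J1 4-8 | J4 8-12 | J3 12-16 | J1 16-20 | J4 20-21 | J5 21-25 | J2 25-28 | J6 28-32 | J3 32-34 | J1 34-35 | J5 35-36 | J6 36-41 |
Completion: J1=35  J2=28  J3=34  J4=21  J5=36  J6=41
Turnaround = completion − arrival: J1=31, J2=12, J3=34, J4=17, J5=22, J6=25
Total turnaround = 31 + 12 + 34 + 17 + 22 + 25 = 141

141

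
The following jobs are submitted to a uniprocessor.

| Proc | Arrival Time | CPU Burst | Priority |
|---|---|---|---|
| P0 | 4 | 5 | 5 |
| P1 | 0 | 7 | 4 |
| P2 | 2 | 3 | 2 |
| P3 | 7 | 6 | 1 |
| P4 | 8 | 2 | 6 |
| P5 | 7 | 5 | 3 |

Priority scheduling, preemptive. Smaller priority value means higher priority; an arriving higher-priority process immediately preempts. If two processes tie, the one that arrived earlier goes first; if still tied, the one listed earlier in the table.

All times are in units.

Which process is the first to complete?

P2

Timeline: | P1 0-2 | P2 2-5 | P1 5-7 | P3 7-13 | P5 13-18 | P1 18-21 | P0 21-26 | P4 26-28 |
Completion: P0=26  P1=21  P2=5  P3=13  P4=28  P5=18
Turnaround (C−A): P0=22  P1=21  P2=3  P3=6  P4=20  P5=11
Finish order: P2 → P3 → P5 → P1 → P0 → P4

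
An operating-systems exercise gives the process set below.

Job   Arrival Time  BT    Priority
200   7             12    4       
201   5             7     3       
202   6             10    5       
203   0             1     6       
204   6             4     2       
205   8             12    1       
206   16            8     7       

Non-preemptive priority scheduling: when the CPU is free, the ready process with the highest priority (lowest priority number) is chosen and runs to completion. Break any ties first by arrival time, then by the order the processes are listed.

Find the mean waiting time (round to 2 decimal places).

Timeline: | 203 0-1 | idle 1-5 | 201 5-12 | 205 12-24 | 204 24-28 | 200 28-40 | 202 40-50 | 206 50-58 |
Completion: 200=40  201=12  202=50  203=1  204=28  205=24  206=58
Waiting times: 200=21, 201=0, 202=34, 203=0, 204=18, 205=4, 206=34
Average waiting = (21+0+34+0+18+4+34) / 7 = 111/7 = 15.86

15.86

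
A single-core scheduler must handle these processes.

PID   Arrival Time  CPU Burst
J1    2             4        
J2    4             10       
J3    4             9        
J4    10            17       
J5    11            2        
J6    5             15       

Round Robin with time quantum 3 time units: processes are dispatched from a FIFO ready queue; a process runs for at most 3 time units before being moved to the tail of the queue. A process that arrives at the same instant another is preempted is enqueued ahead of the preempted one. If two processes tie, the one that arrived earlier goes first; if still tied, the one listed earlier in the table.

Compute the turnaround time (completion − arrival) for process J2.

Gantt: | idle 0-2 | J1 2-5 | J2 5-8 | J3 8-11 | J6 11-14 | J1 14-15 | J2 15-18 | J4 18-21 | J5 21-23 | J3 23-26 | J6 26-29 | J2 29-32 | J4 32-35 | J3 35-38 | J6 38-41 | J2 41-42 | J4 42-45 | J6 45-48 | J4 48-51 | J6 51-54 | J4 54-59 |
Completion: J1=15  J2=42  J3=38  J4=59  J5=23  J6=54
Turnaround(J2) = completion − arrival = 42 − 4 = 38

38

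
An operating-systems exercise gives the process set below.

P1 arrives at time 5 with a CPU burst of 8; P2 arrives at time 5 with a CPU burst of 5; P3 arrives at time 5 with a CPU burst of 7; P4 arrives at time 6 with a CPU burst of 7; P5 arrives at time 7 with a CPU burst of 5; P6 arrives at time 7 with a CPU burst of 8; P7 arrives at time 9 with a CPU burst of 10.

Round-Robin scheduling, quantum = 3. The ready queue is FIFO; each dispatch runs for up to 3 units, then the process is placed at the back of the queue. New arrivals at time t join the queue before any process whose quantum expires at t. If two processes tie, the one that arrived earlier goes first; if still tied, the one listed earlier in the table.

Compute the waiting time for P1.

31

Schedule: | idle 0-5 | P1 5-8 | P2 8-11 | P3 11-14 | P4 14-17 | P5 17-20 | P6 20-23 | P1 23-26 | P7 26-29 | P2 29-31 | P3 31-34 | P4 34-37 | P5 37-39 | P6 39-42 | P1 42-44 | P7 44-47 | P3 47-48 | P4 48-49 | P6 49-51 | P7 51-55 |
Completion: P1=44  P2=31  P3=48  P4=49  P5=39  P6=51  P7=55
Turnaround (C−A): P1=39  P2=26  P3=43  P4=43  P5=32  P6=44  P7=46
Waiting(P1) = turnaround − burst = 39 − 8 = 31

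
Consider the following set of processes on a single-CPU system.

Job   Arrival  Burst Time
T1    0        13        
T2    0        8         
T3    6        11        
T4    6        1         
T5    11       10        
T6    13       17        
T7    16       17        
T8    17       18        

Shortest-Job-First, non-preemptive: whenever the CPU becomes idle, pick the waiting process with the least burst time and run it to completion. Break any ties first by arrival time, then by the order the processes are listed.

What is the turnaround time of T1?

43

Timeline: | T2 0-8 | T4 8-9 | T3 9-20 | T5 20-30 | T1 30-43 | T6 43-60 | T7 60-77 | T8 77-95 |
Completion: T1=43  T2=8  T3=20  T4=9  T5=30  T6=60  T7=77  T8=95
Turnaround (C−A): T1=43  T2=8  T3=14  T4=3  T5=19  T6=47  T7=61  T8=78
Turnaround(T1) = completion − arrival = 43 − 0 = 43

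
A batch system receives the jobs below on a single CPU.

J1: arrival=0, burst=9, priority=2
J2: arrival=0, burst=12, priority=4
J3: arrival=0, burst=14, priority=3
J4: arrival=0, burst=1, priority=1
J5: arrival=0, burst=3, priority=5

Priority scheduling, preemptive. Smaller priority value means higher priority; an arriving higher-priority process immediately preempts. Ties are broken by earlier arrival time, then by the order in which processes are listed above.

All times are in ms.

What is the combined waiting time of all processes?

Timeline: | J4 0-1 | J1 1-10 | J3 10-24 | J2 24-36 | J5 36-39 |
Completion: J1=10  J2=36  J3=24  J4=1  J5=39
Waiting = turnaround − burst: J1=1, J2=24, J3=10, J4=0, J5=36
Total waiting = 1 + 24 + 10 + 0 + 36 = 71

71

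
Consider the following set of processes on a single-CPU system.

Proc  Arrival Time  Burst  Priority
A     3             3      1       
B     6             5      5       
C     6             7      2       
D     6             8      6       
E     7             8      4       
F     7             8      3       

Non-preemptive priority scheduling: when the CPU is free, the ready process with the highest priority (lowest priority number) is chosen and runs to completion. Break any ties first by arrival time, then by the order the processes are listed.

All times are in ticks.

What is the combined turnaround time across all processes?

110

Timeline: | idle 0-3 | A 3-6 | C 6-13 | F 13-21 | E 21-29 | B 29-34 | D 34-42 |
Completion: A=6  B=34  C=13  D=42  E=29  F=21
Turnaround = completion − arrival: A=3, B=28, C=7, D=36, E=22, F=14
Total turnaround = 3 + 28 + 7 + 36 + 22 + 14 = 110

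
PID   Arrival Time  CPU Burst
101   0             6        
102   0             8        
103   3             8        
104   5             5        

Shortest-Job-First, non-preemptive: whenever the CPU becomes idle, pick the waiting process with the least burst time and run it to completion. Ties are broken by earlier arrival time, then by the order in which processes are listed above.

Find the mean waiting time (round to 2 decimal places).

7.00

Gantt: | 101 0-6 | 104 6-11 | 102 11-19 | 103 19-27 |
Completion: 101=6  102=19  103=27  104=11
Waiting times: 101=0, 102=11, 103=16, 104=1
Average waiting = (0+11+16+1) / 4 = 28/4 = 7.00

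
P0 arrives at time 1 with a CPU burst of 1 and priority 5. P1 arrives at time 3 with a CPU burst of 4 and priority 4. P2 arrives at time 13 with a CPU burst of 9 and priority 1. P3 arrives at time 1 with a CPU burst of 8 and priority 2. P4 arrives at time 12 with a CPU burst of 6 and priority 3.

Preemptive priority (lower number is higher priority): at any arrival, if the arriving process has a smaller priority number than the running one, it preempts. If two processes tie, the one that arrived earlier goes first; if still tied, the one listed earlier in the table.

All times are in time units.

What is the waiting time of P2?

Schedule: | idle 0-1 | P3 1-9 | P1 9-12 | P4 12-13 | P2 13-22 | P4 22-27 | P1 27-28 | P0 28-29 |
Completion: P0=29  P1=28  P2=22  P3=9  P4=27
Turnaround (C−A): P0=28  P1=25  P2=9  P3=8  P4=15
Waiting(P2) = turnaround − burst = 9 − 9 = 0

0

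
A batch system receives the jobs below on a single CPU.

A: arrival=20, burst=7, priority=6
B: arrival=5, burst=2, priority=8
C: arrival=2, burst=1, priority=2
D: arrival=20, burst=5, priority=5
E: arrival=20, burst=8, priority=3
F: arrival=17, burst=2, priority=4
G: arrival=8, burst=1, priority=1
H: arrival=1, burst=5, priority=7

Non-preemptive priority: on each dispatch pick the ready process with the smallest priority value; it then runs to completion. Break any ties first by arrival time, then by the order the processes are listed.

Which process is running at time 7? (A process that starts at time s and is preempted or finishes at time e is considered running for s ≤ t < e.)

Timeline: | idle 0-1 | H 1-6 | C 6-7 | B 7-9 | G 9-10 | idle 10-17 | F 17-19 | idle 19-20 | E 20-28 | D 28-33 | A 33-40 |
Completion: A=40  B=9  C=7  D=33  E=28  F=19  G=10  H=6

B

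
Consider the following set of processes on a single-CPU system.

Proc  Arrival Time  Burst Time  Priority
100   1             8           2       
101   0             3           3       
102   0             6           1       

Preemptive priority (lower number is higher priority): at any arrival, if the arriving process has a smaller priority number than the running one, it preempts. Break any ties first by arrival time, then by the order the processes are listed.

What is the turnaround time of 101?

17

Timeline: | 102 0-6 | 100 6-14 | 101 14-17 |
Completion: 100=14  101=17  102=6
Turnaround (C−A): 100=13  101=17  102=6
Turnaround(101) = completion − arrival = 17 − 0 = 17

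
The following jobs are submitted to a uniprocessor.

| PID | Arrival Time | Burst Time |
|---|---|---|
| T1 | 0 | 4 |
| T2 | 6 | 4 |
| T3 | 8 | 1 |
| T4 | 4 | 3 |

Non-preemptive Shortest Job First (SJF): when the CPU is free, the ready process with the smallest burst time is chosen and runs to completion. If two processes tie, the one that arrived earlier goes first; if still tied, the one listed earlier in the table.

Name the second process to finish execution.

T4

Schedule: | T1 0-4 | T4 4-7 | T2 7-11 | T3 11-12 |
Completion: T1=4  T2=11  T3=12  T4=7
Turnaround (C−A): T1=4  T2=5  T3=4  T4=3
Finish order: T1 → T4 → T2 → T3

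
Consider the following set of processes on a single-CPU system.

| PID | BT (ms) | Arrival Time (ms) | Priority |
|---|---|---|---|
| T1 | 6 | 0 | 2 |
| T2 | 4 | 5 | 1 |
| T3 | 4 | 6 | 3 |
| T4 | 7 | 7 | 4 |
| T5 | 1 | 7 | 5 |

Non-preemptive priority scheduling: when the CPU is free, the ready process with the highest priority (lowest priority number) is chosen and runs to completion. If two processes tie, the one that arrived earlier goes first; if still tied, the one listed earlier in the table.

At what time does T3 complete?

14

Schedule: | T1 0-6 | T2 6-10 | T3 10-14 | T4 14-21 | T5 21-22 |
Completion: T1=6  T2=10  T3=14  T4=21  T5=22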